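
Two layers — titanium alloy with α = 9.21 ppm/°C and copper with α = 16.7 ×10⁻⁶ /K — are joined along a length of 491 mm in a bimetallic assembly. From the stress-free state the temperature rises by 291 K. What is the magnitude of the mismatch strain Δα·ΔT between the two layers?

2.18×10⁻³

Δα = |9.21 − 16.7|×10⁻⁶/K = 7.49×10⁻⁶/K.
Mismatch strain = Δα·ΔT = 7.49×10⁻⁶ × 291.0 = 2.18×10⁻³.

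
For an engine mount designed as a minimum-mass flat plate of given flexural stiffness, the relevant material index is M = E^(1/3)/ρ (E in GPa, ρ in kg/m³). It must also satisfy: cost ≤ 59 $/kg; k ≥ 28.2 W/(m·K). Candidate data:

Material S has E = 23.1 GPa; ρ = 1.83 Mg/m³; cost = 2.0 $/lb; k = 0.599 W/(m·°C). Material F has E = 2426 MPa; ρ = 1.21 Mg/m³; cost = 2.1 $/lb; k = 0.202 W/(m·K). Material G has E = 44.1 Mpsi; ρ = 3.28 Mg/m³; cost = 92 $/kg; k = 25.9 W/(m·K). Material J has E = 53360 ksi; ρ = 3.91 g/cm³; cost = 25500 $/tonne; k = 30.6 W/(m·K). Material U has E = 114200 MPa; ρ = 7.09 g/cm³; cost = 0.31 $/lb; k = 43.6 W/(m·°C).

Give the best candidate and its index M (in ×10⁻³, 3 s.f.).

material J, M = 1.83×10⁻³

Screen on constraints: cost ≤ 59 $/kg; k ≥ 28.2 W/(m·K). Survivors: material J, material U.
Normalizing units and computing the index:
  material J: E = 367.9 GPa, ρ = 3910 kg/m³
  material U: E = 114.2 GPa, ρ = 7090 kg/m³
  material J: M = 1.83×10⁻³
  material U: M = 0.684×10⁻³
Material J ranks first.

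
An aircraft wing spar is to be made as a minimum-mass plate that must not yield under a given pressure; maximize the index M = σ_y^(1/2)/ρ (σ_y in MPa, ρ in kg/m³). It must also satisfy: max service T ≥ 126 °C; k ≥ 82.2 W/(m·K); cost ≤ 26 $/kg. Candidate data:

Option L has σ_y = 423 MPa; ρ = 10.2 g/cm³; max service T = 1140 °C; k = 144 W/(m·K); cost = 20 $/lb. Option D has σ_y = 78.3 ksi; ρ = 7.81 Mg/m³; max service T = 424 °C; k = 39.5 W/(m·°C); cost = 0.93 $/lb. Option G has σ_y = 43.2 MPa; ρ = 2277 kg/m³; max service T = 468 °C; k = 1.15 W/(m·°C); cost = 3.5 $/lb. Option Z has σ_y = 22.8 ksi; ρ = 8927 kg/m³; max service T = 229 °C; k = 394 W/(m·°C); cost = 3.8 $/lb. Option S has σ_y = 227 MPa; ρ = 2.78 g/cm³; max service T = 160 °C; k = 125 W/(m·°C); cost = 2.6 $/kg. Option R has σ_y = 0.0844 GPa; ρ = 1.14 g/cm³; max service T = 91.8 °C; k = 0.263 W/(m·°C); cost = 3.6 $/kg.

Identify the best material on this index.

Screen on constraints: max service T ≥ 126 °C; k ≥ 82.2 W/(m·K); cost ≤ 26 $/kg. Survivors: option Z, option S.
Putting every candidate on a common basis:
  option Z: σ_y = 157.2 MPa, ρ = 8927 kg/m³
  option S: σ_y = 227.0 MPa, ρ = 2780 kg/m³
  option S: M = 5.42×10⁻³
  option Z: M = 1.40×10⁻³
Option S has the largest M.

option S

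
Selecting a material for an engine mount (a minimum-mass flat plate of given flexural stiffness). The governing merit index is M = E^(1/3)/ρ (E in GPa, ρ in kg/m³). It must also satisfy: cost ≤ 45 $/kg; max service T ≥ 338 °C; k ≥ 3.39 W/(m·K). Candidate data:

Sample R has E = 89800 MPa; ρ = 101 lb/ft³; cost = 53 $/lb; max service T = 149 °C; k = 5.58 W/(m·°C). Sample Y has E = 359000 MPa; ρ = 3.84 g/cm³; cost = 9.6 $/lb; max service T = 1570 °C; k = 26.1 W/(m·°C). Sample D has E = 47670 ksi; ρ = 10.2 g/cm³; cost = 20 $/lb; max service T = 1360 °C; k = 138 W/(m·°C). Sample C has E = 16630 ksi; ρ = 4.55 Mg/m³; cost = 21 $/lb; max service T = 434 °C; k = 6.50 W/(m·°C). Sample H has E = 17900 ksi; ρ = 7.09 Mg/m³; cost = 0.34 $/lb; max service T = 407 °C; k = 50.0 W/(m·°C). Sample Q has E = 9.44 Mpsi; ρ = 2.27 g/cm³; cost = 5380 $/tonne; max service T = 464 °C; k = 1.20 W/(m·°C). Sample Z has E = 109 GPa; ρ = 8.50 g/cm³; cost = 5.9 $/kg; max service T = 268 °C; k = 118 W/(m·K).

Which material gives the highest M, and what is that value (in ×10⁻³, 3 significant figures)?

sample Y, M = 1.85×10⁻³

Screen on constraints: cost ≤ 45 $/kg; max service T ≥ 338 °C; k ≥ 3.39 W/(m·K). Survivors: sample Y, sample D, sample H.
Putting every candidate on a common basis:
  sample Y: E = 359.0 GPa, ρ = 3840 kg/m³
  sample D: E = 328.7 GPa, ρ = 10200 kg/m³
  sample H: E = 123.4 GPa, ρ = 7090 kg/m³
  sample Y: M = 1.85×10⁻³
  sample H: M = 0.702×10⁻³
  sample D: M = 0.677×10⁻³
Sample Y ranks first.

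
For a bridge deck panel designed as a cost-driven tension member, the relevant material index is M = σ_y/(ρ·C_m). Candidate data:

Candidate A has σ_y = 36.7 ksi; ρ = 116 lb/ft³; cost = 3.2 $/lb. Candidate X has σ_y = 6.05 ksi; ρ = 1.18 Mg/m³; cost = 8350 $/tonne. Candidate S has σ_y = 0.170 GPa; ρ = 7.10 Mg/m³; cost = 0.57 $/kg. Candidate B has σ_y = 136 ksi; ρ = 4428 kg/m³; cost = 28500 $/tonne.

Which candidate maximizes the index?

candidate S

After converting to SI:
  candidate A: σ_y = 253.0 MPa, ρ = 1858 kg/m³, cost = 7.055 $/kg
  candidate X: σ_y = 41.71 MPa, ρ = 1180 kg/m³, cost = 8.350 $/kg
  candidate S: σ_y = 170.0 MPa, ρ = 7100 kg/m³, cost = 0.5700 $/kg
  candidate B: σ_y = 937.7 MPa, ρ = 4428 kg/m³, cost = 28.50 $/kg
  candidate S: M = 42.0 kN·m per $
  candidate A: M = 19.3 kN·m per $
  candidate B: M = 7.43 kN·m per $
  candidate X: M = 4.23 kN·m per $
Candidate S ranks first.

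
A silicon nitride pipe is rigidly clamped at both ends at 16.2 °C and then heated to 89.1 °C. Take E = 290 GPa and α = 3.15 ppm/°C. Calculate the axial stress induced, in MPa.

ΔT = 72.90 K. Constrained thermal stress σ = E·α·ΔT = 290.0×10³ MPa × 3.15×10⁻⁶ × 72.90 = 66.6 MPa (compressive).

66.6 MPa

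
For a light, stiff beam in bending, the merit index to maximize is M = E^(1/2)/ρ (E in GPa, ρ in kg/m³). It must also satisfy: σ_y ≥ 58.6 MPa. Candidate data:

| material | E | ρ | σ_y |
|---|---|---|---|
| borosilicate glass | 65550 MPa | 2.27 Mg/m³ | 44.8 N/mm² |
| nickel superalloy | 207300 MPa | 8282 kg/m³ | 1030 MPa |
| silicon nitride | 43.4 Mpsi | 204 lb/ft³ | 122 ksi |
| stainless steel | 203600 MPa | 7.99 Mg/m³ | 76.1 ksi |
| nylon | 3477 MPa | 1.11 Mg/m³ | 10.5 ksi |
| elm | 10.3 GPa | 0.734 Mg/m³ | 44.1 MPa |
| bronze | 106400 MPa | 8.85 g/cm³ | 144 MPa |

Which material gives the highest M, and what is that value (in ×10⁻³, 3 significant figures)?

Screen on constraints: σ_y ≥ 58.6 MPa. Survivors: nickel superalloy, silicon nitride, stainless steel, nylon, bronze.
Normalizing units and computing the index:
  nickel superalloy: E = 207.3 GPa, ρ = 8282 kg/m³
  silicon nitride: E = 299.2 GPa, ρ = 3268 kg/m³
  stainless steel: E = 203.6 GPa, ρ = 7990 kg/m³
  nylon: E = 3.477 GPa, ρ = 1110 kg/m³
  bronze: E = 106.4 GPa, ρ = 8850 kg/m³
  silicon nitride: M = 5.29×10⁻³
  stainless steel: M = 1.79×10⁻³
  nickel superalloy: M = 1.74×10⁻³
  nylon: M = 1.68×10⁻³
  bronze: M = 1.17×10⁻³
The maximum is for silicon nitride.

silicon nitride, M = 5.29×10⁻³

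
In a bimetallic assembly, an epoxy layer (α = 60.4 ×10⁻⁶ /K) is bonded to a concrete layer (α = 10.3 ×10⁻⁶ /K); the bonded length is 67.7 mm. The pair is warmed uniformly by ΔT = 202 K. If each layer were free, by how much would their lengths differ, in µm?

Δα = |60.4 − 10.3|×10⁻⁶/K = 50.1×10⁻⁶/K.
ΔL_mismatch = Δα·L·ΔT = 50.1×10⁻⁶ × 67.7 mm × 202.0 K = 685 µm.

685 µm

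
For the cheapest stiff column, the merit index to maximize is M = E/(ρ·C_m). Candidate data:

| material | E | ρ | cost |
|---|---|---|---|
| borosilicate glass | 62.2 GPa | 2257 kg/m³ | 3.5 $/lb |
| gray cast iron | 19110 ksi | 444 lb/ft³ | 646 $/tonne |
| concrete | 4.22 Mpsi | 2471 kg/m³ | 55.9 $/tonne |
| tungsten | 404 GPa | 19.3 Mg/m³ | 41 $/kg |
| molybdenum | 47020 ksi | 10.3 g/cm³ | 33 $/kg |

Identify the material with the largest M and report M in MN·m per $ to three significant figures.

Convert each candidate to consistent units, then evaluate M:
  borosilicate glass: E = 62.20 GPa, ρ = 2257 kg/m³, cost = 7.716 $/kg
  gray cast iron: E = 131.8 GPa, ρ = 7112 kg/m³, cost = 0.6460 $/kg
  concrete: E = 29.10 GPa, ρ = 2471 kg/m³, cost = 0.05590 $/kg
  tungsten: E = 404.0 GPa, ρ = 19300 kg/m³, cost = 41.00 $/kg
  molybdenum: E = 324.2 GPa, ρ = 10300 kg/m³, cost = 33.00 $/kg
  concrete: M = 211 MN·m per $
  gray cast iron: M = 28.7 MN·m per $
  borosilicate glass: M = 3.57 MN·m per $
  molybdenum: M = 0.954 MN·m per $
  tungsten: M = 0.511 MN·m per $
Concrete ranks first.

concrete, M = 211 MN·m per $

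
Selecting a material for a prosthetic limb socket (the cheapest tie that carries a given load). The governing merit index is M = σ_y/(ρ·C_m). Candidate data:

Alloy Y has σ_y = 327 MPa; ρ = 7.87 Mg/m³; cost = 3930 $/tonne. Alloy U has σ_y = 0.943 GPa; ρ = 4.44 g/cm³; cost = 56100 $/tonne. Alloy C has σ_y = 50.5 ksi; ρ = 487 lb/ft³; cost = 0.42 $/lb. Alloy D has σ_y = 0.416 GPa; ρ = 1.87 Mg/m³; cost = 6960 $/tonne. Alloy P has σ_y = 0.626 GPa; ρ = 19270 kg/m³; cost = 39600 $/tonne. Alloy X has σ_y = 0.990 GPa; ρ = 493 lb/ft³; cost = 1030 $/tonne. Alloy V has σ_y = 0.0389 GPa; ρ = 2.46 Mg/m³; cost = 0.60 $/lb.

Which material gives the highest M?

alloy X

Convert each candidate to consistent units, then evaluate M:
  alloy Y: σ_y = 327.0 MPa, ρ = 7870 kg/m³, cost = 3.930 $/kg
  alloy U: σ_y = 943.0 MPa, ρ = 4440 kg/m³, cost = 56.10 $/kg
  alloy C: σ_y = 348.2 MPa, ρ = 7801 kg/m³, cost = 0.9259 $/kg
  alloy D: σ_y = 416.0 MPa, ρ = 1870 kg/m³, cost = 6.960 $/kg
  alloy P: σ_y = 626.0 MPa, ρ = 19270 kg/m³, cost = 39.60 $/kg
  alloy X: σ_y = 990.0 MPa, ρ = 7897 kg/m³, cost = 1.030 $/kg
  alloy V: σ_y = 38.90 MPa, ρ = 2460 kg/m³, cost = 1.323 $/kg
  alloy X: M = 122 kN·m per $
  alloy C: M = 48.2 kN·m per $
  alloy D: M = 32.0 kN·m per $
  alloy V: M = 12.0 kN·m per $
  alloy Y: M = 10.6 kN·m per $
  alloy U: M = 3.79 kN·m per $
  alloy P: M = 0.820 kN·m per $
Highest index: alloy X.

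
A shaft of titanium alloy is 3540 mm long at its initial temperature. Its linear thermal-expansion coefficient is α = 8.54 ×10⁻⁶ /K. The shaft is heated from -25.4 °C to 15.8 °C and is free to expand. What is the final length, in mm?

ΔT = 15.8 − (-25.4) = 41.20 K.
ΔL = α·L₀·ΔT = 8.54×10⁻⁶ × 3540 mm × 41.20 K = 1.25 mm.
L = L₀ + ΔL = 3540 + 1.25 = 3541.2 mm.

3541.2 mm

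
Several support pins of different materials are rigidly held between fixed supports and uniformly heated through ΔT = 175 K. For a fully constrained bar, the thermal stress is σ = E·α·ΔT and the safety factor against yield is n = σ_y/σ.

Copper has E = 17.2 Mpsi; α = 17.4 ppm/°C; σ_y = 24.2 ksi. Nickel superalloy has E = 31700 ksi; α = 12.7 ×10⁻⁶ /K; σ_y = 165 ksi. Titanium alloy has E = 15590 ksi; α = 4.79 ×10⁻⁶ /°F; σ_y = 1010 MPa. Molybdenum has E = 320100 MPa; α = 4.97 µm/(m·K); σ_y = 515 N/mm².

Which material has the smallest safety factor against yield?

Converting E to GPa, α to ×10⁻⁶/K, σ_y to MPa, then σ and n for each:
  copper: E = 118.6, α = 17.4, σ_y = 166.9 → σ = 361 MPa, n = 0.462
  nickel superalloy: E = 218.6, α = 12.7, σ_y = 1138 → σ = 486 MPa, n = 2.34
  titanium alloy: E = 107.5, α = 8.62, σ_y = 1010 → σ = 162 MPa, n = 6.23
  molybdenum: E = 320.1, α = 4.97, σ_y = 515.0 → σ = 278 MPa, n = 1.85
Smallest n: copper with n = 0.462.

copper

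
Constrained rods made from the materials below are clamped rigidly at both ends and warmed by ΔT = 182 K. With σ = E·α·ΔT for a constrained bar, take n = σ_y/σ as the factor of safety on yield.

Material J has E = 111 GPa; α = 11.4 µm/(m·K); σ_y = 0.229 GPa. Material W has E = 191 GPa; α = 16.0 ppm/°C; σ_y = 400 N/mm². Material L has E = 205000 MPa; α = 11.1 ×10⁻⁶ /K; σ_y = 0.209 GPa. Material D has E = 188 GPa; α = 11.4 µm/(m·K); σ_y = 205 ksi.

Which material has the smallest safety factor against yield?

material L

Per material, after unit conversion:
  material J: E = 111.0, α = 11.4, σ_y = 229.0 → σ = 230 MPa, n = 0.994
  material W: E = 191.0, α = 16.0, σ_y = 400.0 → σ = 556 MPa, n = 0.719
  material L: E = 205.0, α = 11.1, σ_y = 209.0 → σ = 414 MPa, n = 0.505
  material D: E = 188.0, α = 11.4, σ_y = 1413 → σ = 390 MPa, n = 3.62
Smallest n: material L with n = 0.505.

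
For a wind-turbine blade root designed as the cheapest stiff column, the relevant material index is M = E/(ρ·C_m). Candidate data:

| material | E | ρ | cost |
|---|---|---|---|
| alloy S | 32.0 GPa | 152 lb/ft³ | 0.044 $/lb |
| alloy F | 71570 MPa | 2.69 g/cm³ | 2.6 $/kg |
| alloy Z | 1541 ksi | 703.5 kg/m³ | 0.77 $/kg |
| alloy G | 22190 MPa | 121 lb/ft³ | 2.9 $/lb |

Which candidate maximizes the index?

Normalizing units and computing the index:
  alloy S: E = 32.00 GPa, ρ = 2435 kg/m³, cost = 0.09700 $/kg
  alloy F: E = 71.57 GPa, ρ = 2690 kg/m³, cost = 2.600 $/kg
  alloy Z: E = 10.62 GPa, ρ = 703.5 kg/m³, cost = 0.7700 $/kg
  alloy G: E = 22.19 GPa, ρ = 1938 kg/m³, cost = 6.393 $/kg
  alloy S: M = 135 MN·m per $
  alloy Z: M = 19.6 MN·m per $
  alloy F: M = 10.2 MN·m per $
  alloy G: M = 1.79 MN·m per $
The maximum is for alloy S.

alloy S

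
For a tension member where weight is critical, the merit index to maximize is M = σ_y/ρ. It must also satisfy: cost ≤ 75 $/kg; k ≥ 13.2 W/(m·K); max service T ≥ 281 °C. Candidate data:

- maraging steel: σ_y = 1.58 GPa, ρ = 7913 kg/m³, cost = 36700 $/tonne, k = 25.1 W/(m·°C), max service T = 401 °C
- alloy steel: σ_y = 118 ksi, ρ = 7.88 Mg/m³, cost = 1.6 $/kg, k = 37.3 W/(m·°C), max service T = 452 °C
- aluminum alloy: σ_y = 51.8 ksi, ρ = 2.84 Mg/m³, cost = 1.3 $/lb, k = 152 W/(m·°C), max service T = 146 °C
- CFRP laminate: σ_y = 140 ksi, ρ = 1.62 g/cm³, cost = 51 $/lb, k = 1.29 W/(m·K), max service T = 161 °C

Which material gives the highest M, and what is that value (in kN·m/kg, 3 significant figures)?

maraging steel, M = 200 kN·m/kg

Screen on constraints: cost ≤ 75 $/kg; k ≥ 13.2 W/(m·K); max service T ≥ 281 °C. Survivors: maraging steel, alloy steel.
Normalizing units and computing the index:
  maraging steel: σ_y = 1580 MPa, ρ = 7913 kg/m³
  alloy steel: σ_y = 813.6 MPa, ρ = 7880 kg/m³
  maraging steel: M = 200 kN·m/kg
  alloy steel: M = 103 kN·m/kg
Maraging steel ranks first.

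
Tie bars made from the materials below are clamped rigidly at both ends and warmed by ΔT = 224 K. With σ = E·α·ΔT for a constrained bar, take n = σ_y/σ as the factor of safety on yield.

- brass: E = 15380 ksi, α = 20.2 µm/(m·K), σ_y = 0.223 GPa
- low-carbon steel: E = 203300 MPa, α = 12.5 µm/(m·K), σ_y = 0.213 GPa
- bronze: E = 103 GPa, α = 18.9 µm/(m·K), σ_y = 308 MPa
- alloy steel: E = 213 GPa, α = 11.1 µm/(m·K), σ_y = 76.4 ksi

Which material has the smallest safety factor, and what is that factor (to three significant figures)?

Converting E to GPa, α to ×10⁻⁶/K, σ_y to MPa, then σ and n for each:
  brass: E = 106.0, α = 20.2, σ_y = 223.0 → σ = 480 MPa, n = 0.465
  low-carbon steel: E = 203.3, α = 12.5, σ_y = 213.0 → σ = 569 MPa, n = 0.374
  bronze: E = 103.0, α = 18.9, σ_y = 308.0 → σ = 436 MPa, n = 0.706
  alloy steel: E = 213.0, α = 11.1, σ_y = 526.8 → σ = 530 MPa, n = 0.995
Low-carbon steel has the lowest safety factor, n = 0.374.

low-carbon steel, n = 0.374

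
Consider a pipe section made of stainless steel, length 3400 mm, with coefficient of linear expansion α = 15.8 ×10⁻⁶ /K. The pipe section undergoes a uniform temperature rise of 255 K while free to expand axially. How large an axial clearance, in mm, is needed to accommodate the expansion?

ΔL = α·L₀·ΔT = 15.8×10⁻⁶ × 3400 mm × 255.0 K = 13.7 mm.

13.7 mm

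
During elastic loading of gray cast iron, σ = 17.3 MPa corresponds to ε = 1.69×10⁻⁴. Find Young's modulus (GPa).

102 GPa

E = σ/ε = 17.3 MPa / 1.69×10⁻⁴ = 102400 MPa = 102 GPa.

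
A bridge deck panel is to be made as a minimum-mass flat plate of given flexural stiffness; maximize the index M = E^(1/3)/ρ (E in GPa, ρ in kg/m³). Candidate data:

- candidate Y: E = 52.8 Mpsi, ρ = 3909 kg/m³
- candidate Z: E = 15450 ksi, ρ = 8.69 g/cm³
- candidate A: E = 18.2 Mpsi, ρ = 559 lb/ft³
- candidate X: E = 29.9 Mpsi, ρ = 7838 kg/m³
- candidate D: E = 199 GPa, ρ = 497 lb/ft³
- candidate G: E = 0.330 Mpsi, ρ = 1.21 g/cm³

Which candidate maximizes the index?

After converting to SI:
  candidate Y: E = 364.0 GPa, ρ = 3909 kg/m³
  candidate Z: E = 106.5 GPa, ρ = 8690 kg/m³
  candidate A: E = 125.5 GPa, ρ = 8954 kg/m³
  candidate X: E = 206.2 GPa, ρ = 7838 kg/m³
  candidate D: E = 199.0 GPa, ρ = 7961 kg/m³
  candidate G: E = 2.275 GPa, ρ = 1210 kg/m³
  candidate Y: M = 1.83×10⁻³
  candidate G: M = 1.09×10⁻³
  candidate X: M = 0.754×10⁻³
  candidate D: M = 0.733×10⁻³
  candidate A: M = 0.559×10⁻³
  candidate Z: M = 0.546×10⁻³
Candidate Y ranks first.

candidate Y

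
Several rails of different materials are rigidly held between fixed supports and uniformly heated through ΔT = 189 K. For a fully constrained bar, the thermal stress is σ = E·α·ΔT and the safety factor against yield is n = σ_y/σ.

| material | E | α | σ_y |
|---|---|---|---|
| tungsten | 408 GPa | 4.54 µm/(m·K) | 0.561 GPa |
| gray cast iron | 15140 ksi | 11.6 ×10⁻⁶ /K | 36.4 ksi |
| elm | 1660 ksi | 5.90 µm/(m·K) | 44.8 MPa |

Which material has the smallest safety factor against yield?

In consistent units (E in GPa, α in ×10⁻⁶/K, σ_y in MPa):
  tungsten: E = 408.0, α = 4.54, σ_y = 561.0 → σ = 350 MPa, n = 1.60
  gray cast iron: E = 104.4, α = 11.6, σ_y = 251.0 → σ = 229 MPa, n = 1.10
  elm: E = 11.45, α = 5.90, σ_y = 44.80 → σ = 12.8 MPa, n = 3.51
Smallest n: gray cast iron with n = 1.10.

gray cast iron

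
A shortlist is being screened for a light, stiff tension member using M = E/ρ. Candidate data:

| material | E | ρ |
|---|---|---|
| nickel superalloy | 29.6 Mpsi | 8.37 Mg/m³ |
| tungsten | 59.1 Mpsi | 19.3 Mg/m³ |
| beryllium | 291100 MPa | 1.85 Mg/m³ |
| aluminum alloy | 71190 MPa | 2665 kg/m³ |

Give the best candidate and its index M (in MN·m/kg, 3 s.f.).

beryllium, M = 157 MN·m/kg

Putting every candidate on a common basis:
  nickel superalloy: E = 204.1 GPa, ρ = 8370 kg/m³
  tungsten: E = 407.5 GPa, ρ = 19300 kg/m³
  beryllium: E = 291.1 GPa, ρ = 1850 kg/m³
  aluminum alloy: E = 71.19 GPa, ρ = 2665 kg/m³
  beryllium: M = 157 MN·m/kg
  aluminum alloy: M = 26.7 MN·m/kg
  nickel superalloy: M = 24.4 MN·m/kg
  tungsten: M = 21.1 MN·m/kg
The maximum is for beryllium.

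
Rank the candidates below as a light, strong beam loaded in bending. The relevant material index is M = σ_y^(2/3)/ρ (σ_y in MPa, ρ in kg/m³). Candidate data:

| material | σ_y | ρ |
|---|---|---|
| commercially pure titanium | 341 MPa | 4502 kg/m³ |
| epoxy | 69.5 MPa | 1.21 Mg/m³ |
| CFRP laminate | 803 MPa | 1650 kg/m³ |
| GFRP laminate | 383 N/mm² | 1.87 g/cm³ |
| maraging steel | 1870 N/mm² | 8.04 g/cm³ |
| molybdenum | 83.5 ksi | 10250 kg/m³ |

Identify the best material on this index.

CFRP laminate

Convert each candidate to consistent units, then evaluate M:
  commercially pure titanium: σ_y = 341.0 MPa, ρ = 4502 kg/m³
  epoxy: σ_y = 69.50 MPa, ρ = 1210 kg/m³
  CFRP laminate: σ_y = 803.0 MPa, ρ = 1650 kg/m³
  GFRP laminate: σ_y = 383.0 MPa, ρ = 1870 kg/m³
  maraging steel: σ_y = 1870 MPa, ρ = 8040 kg/m³
  molybdenum: σ_y = 575.7 MPa, ρ = 10250 kg/m³
  CFRP laminate: M = 52.4×10⁻³
  GFRP laminate: M = 28.2×10⁻³
  maraging steel: M = 18.9×10⁻³
  epoxy: M = 14.0×10⁻³
  commercially pure titanium: M = 10.8×10⁻³
  molybdenum: M = 6.75×10⁻³
CFRP laminate ranks first.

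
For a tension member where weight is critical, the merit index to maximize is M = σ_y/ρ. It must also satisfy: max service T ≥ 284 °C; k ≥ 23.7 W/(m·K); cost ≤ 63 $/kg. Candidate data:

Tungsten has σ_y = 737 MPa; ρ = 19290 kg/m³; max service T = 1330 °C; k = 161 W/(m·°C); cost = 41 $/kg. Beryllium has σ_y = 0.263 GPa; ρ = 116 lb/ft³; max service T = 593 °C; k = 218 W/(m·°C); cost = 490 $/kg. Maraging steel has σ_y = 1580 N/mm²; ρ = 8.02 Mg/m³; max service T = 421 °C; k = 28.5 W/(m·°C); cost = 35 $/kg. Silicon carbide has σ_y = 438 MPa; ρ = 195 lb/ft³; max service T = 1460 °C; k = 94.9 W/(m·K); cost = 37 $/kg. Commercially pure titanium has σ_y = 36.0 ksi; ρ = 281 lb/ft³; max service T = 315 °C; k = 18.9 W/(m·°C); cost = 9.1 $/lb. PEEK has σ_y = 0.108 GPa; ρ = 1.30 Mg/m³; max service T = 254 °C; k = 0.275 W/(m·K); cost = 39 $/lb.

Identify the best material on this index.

Screen on constraints: max service T ≥ 284 °C; k ≥ 23.7 W/(m·K); cost ≤ 63 $/kg. Survivors: tungsten, maraging steel, silicon carbide.
In SI units:
  tungsten: σ_y = 737.0 MPa, ρ = 19290 kg/m³
  maraging steel: σ_y = 1580 MPa, ρ = 8020 kg/m³
  silicon carbide: σ_y = 438.0 MPa, ρ = 3124 kg/m³
  maraging steel: M = 197 kN·m/kg
  silicon carbide: M = 140 kN·m/kg
  tungsten: M = 38.2 kN·m/kg
Maraging steel ranks first.

maraging steel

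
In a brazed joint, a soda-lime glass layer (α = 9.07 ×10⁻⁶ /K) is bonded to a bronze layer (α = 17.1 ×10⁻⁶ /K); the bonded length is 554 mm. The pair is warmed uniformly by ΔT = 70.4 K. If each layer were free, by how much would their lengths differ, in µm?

Δα = |9.07 − 17.1|×10⁻⁶/K = 8.03×10⁻⁶/K.
ΔL_mismatch = Δα·L·ΔT = 8.03×10⁻⁶ × 554.0 mm × 70.4 K = 313 µm.

313 µm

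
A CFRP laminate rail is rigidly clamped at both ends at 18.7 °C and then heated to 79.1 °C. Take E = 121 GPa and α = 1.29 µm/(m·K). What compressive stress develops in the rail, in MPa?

9.43 MPa

ΔT = 60.40 K. Constrained thermal stress σ = E·α·ΔT = 121.0×10³ MPa × 1.29×10⁻⁶ × 60.40 = 9.43 MPa (compressive).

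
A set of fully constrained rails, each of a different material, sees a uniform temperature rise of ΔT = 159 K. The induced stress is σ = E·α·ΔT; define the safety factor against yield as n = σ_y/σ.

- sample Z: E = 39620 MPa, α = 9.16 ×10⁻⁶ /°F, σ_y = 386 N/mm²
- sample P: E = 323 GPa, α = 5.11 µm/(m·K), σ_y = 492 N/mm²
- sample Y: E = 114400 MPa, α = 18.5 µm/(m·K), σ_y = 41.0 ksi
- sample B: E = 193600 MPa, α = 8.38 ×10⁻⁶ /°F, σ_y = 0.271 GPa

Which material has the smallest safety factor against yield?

In consistent units (E in GPa, α in ×10⁻⁶/K, σ_y in MPa):
  sample Z: E = 39.62, α = 16.5, σ_y = 386.0 → σ = 104 MPa, n = 3.72
  sample P: E = 323.0, α = 5.11, σ_y = 492.0 → σ = 262 MPa, n = 1.87
  sample Y: E = 114.4, α = 18.5, σ_y = 282.7 → σ = 337 MPa, n = 0.840
  sample B: E = 193.6, α = 15.1, σ_y = 271.0 → σ = 464 MPa, n = 0.584
The minimum is sample B at n = 0.584.

sample B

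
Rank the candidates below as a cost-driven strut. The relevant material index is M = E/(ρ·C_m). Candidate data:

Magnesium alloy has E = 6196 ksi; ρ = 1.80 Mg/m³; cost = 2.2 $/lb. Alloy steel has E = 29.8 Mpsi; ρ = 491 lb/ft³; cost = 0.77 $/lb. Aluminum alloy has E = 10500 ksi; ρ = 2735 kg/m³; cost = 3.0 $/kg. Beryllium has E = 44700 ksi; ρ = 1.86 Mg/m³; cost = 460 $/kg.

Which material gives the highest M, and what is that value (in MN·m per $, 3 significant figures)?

After converting to SI:
  magnesium alloy: E = 42.72 GPa, ρ = 1800 kg/m³, cost = 4.850 $/kg
  alloy steel: E = 205.5 GPa, ρ = 7865 kg/m³, cost = 1.698 $/kg
  aluminum alloy: E = 72.39 GPa, ρ = 2735 kg/m³, cost = 3.000 $/kg
  beryllium: E = 308.2 GPa, ρ = 1860 kg/m³, cost = 460.0 $/kg
  alloy steel: M = 15.4 MN·m per $
  aluminum alloy: M = 8.82 MN·m per $
  magnesium alloy: M = 4.89 MN·m per $
  beryllium: M = 0.360 MN·m per $
The maximum is for alloy steel.

alloy steel, M = 15.4 MN·m per $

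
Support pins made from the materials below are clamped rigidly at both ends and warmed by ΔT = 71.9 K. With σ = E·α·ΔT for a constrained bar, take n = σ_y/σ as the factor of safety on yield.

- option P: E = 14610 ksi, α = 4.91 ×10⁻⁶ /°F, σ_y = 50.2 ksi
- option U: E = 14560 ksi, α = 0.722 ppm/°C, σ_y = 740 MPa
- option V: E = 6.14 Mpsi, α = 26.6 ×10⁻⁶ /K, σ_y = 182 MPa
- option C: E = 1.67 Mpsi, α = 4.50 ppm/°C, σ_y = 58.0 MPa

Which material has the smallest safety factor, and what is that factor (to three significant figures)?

In consistent units (E in GPa, α in ×10⁻⁶/K, σ_y in MPa):
  option P: E = 100.7, α = 8.84, σ_y = 346.1 → σ = 64.0 MPa, n = 5.41
  option U: E = 100.4, α = 0.722, σ_y = 740.0 → σ = 5.21 MPa, n = 142
  option V: E = 42.33, α = 26.6, σ_y = 182.0 → σ = 81.0 MPa, n = 2.25
  option C: E = 11.51, α = 4.50, σ_y = 58.00 → σ = 3.73 MPa, n = 15.6
Option V has the lowest safety factor, n = 2.25.

option V, n = 2.25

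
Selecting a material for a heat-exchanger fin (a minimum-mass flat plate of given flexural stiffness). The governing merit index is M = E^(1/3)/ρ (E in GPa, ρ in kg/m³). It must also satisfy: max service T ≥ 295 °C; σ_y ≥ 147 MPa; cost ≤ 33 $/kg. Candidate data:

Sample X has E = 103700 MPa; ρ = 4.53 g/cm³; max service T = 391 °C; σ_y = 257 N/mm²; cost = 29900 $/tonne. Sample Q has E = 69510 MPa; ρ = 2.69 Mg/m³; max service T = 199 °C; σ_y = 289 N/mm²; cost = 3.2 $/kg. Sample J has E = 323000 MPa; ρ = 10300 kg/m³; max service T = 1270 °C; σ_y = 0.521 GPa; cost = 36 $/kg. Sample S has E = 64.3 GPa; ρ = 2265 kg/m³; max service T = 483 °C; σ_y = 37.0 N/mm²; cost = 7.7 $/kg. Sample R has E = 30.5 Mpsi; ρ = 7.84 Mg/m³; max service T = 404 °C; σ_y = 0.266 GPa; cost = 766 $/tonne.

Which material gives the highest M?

sample X

Screen on constraints: max service T ≥ 295 °C; σ_y ≥ 147 MPa; cost ≤ 33 $/kg. Survivors: sample X, sample R.
In SI units:
  sample X: E = 103.7 GPa, ρ = 4530 kg/m³
  sample R: E = 210.3 GPa, ρ = 7840 kg/m³
  sample X: M = 1.04×10⁻³
  sample R: M = 0.759×10⁻³
Sample X ranks first.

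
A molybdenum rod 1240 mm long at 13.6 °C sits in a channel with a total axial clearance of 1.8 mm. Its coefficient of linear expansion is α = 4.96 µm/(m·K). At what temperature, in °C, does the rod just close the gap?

306 °C

α·L₀·ΔT = 1.8 mm ⇒ ΔT = 1.8 / (4.96×10⁻⁶ × 1240.0) = 292.7 K.
T = 13.6 + 292.7 = 306.3 °C.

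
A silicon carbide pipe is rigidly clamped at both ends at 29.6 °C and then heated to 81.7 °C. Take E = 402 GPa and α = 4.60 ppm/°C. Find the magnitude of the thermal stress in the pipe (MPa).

ΔT = 52.10 K. Constrained thermal stress σ = E·α·ΔT = 402.0×10³ MPa × 4.60×10⁻⁶ × 52.10 = 96.3 MPa (compressive).

96.3 MPa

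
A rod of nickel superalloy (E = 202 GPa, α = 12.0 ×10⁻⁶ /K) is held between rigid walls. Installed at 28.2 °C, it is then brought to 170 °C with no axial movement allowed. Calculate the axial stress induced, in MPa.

ΔT = 141.8 K. Constrained thermal stress σ = E·α·ΔT = 202.0×10³ MPa × 12.0×10⁻⁶ × 141.8 = 344 MPa (compressive).

344 MPa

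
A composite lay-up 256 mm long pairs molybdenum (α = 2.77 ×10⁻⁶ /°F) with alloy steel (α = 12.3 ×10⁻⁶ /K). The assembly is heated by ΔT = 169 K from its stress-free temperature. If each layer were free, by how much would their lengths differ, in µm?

316 µm

molybdenum: α = 2.77×10⁻⁶/°F × 9/5 = 4.99×10⁻⁶/K.
Δα = |4.99 − 12.3|×10⁻⁶/K = 7.31×10⁻⁶/K.
ΔL_mismatch = Δα·L·ΔT = 7.31×10⁻⁶ × 256.0 mm × 169.0 K = 316 µm.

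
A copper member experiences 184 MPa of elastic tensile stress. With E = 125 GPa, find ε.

ε = σ/E = 184 / 125000 = 1.47×10⁻³.

1.47×10⁻³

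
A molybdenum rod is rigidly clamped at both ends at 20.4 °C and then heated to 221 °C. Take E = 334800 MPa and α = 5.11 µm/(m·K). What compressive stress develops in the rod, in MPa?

E = 334800 MPa = 334.8 GPa.
ΔT = 200.6 K. Constrained thermal stress σ = E·α·ΔT = 334.8×10³ MPa × 5.11×10⁻⁶ × 200.6 = 343 MPa (compressive).

343 MPa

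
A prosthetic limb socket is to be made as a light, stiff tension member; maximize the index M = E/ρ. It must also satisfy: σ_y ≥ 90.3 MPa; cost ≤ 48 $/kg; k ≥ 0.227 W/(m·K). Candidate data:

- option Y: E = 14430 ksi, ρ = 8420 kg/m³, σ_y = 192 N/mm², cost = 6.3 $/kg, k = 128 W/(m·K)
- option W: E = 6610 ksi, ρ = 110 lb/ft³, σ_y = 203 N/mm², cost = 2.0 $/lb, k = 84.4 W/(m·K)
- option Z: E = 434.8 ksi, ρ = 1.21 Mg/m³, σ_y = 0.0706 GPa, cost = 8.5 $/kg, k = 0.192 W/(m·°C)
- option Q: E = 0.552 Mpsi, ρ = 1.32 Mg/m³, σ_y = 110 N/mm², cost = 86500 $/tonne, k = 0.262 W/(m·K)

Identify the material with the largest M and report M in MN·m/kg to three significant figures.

option W, M = 25.9 MN·m/kg

Screen on constraints: σ_y ≥ 90.3 MPa; cost ≤ 48 $/kg; k ≥ 0.227 W/(m·K). Survivors: option Y, option W.
After converting to SI:
  option Y: E = 99.49 GPa, ρ = 8420 kg/m³
  option W: E = 45.57 GPa, ρ = 1762 kg/m³
  option W: M = 25.9 MN·m/kg
  option Y: M = 11.8 MN·m/kg
Option W has the largest M.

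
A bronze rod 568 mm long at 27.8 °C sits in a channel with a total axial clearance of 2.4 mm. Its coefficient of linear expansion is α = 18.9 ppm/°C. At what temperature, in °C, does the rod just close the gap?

251 °C

α·L₀·ΔT = 2.4 mm ⇒ ΔT = 2.4 / (18.9×10⁻⁶ × 568.0) = 223.6 K.
T = 27.8 + 223.6 = 251.4 °C.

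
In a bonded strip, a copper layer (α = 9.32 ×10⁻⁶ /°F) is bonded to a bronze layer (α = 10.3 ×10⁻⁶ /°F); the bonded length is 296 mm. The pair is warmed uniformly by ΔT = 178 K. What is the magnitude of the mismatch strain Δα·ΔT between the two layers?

3.14×10⁻⁴

copper: α = 9.32×10⁻⁶/°F × 9/5 = 16.8×10⁻⁶/K.
bronze: α = 10.3×10⁻⁶/°F × 9/5 = 18.5×10⁻⁶/K.
Δα = |16.8 − 18.5|×10⁻⁶/K = 1.76×10⁻⁶/K.
Mismatch strain = Δα·ΔT = 1.76×10⁻⁶ × 178.0 = 3.14×10⁻⁴.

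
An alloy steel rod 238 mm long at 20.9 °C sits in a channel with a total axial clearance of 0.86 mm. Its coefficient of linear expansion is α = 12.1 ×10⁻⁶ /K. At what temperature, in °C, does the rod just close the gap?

320 °C

α·L₀·ΔT = 0.86 mm ⇒ ΔT = 0.86 / (12.1×10⁻⁶ × 238.0) = 298.6 K.
T = 20.9 + 298.6 = 319.5 °C.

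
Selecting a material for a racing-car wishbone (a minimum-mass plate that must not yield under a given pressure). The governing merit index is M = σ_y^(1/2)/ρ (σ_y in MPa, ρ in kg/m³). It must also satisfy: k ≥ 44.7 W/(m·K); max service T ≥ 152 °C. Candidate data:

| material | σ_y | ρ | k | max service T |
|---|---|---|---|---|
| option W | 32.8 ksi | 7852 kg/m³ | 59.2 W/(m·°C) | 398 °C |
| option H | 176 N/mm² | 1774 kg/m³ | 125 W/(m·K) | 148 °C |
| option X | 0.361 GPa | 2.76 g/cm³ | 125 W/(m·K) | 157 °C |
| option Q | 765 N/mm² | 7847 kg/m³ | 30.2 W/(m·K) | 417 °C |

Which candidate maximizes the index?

option X

Screen on constraints: k ≥ 44.7 W/(m·K); max service T ≥ 152 °C. Survivors: option W, option X.
Normalizing units and computing the index:
  option W: σ_y = 226.1 MPa, ρ = 7852 kg/m³
  option X: σ_y = 361.0 MPa, ρ = 2760 kg/m³
  option X: M = 6.88×10⁻³
  option W: M = 1.92×10⁻³
Option X ranks first.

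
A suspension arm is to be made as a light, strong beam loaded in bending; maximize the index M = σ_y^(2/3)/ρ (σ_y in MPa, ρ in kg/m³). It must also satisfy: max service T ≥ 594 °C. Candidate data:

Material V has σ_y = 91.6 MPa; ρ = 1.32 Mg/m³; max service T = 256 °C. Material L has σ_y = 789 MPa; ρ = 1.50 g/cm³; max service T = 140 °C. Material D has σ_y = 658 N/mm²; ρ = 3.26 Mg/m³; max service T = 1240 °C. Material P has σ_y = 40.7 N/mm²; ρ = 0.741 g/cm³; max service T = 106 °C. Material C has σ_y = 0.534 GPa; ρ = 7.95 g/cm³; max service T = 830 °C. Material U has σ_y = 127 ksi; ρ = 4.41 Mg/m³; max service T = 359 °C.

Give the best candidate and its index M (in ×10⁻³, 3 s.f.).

material D, M = 23.2×10⁻³

Screen on constraints: max service T ≥ 594 °C. Survivors: material D, material C.
Putting every candidate on a common basis:
  material D: σ_y = 658.0 MPa, ρ = 3260 kg/m³
  material C: σ_y = 534.0 MPa, ρ = 7950 kg/m³
  material D: M = 23.2×10⁻³
  material C: M = 8.28×10⁻³
Material D ranks first.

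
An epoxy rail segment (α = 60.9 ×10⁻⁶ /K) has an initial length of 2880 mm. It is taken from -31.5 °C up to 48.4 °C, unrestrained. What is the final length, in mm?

ΔT = 48.4 − (-31.5) = 79.90 K.
ΔL = α·L₀·ΔT = 60.9×10⁻⁶ × 2880 mm × 79.90 K = 14.0 mm.
L = L₀ + ΔL = 2880 + 14.0 = 2894.0 mm.

2894.0 mm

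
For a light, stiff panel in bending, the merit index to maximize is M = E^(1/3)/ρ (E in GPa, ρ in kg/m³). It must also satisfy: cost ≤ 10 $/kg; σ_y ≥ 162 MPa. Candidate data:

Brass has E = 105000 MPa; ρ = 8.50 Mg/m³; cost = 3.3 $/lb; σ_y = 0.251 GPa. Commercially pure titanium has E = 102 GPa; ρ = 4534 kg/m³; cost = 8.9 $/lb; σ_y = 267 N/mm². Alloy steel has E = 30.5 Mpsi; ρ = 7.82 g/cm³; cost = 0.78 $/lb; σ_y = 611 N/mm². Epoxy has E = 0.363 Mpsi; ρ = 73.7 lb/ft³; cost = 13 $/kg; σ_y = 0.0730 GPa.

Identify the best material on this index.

alloy steel

Screen on constraints: cost ≤ 10 $/kg; σ_y ≥ 162 MPa. Survivors: brass, alloy steel.
In SI units:
  brass: E = 105.0 GPa, ρ = 8500 kg/m³
  alloy steel: E = 210.3 GPa, ρ = 7820 kg/m³
  alloy steel: M = 0.760×10⁻³
  brass: M = 0.555×10⁻³
Highest index: alloy steel.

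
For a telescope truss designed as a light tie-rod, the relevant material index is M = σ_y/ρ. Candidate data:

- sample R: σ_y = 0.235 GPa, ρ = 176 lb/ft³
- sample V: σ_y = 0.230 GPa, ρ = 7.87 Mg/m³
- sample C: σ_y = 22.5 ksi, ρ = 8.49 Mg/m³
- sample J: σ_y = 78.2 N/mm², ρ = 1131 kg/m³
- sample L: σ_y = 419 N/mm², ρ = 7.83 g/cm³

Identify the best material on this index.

Convert each candidate to consistent units, then evaluate M:
  sample R: σ_y = 235.0 MPa, ρ = 2819 kg/m³
  sample V: σ_y = 230.0 MPa, ρ = 7870 kg/m³
  sample C: σ_y = 155.1 MPa, ρ = 8490 kg/m³
  sample J: σ_y = 78.20 MPa, ρ = 1131 kg/m³
  sample L: σ_y = 419.0 MPa, ρ = 7830 kg/m³
  sample R: M = 83.4 kN·m/kg
  sample J: M = 69.1 kN·m/kg
  sample L: M = 53.5 kN·m/kg
  sample V: M = 29.2 kN·m/kg
  sample C: M = 18.3 kN·m/kg
Sample R has the largest M.

sample R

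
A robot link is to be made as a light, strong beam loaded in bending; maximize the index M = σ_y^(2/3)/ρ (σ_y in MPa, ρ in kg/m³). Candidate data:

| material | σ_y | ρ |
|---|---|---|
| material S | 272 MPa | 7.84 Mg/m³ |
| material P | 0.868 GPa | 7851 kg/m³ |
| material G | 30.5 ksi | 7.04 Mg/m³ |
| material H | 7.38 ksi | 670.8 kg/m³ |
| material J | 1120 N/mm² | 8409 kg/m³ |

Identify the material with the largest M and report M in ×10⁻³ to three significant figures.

material H, M = 20.5×10⁻³

Normalizing units and computing the index:
  material S: σ_y = 272.0 MPa, ρ = 7840 kg/m³
  material P: σ_y = 868.0 MPa, ρ = 7851 kg/m³
  material G: σ_y = 210.3 MPa, ρ = 7040 kg/m³
  material H: σ_y = 50.88 MPa, ρ = 670.8 kg/m³
  material J: σ_y = 1120 MPa, ρ = 8409 kg/m³
  material H: M = 20.5×10⁻³
  material J: M = 12.8×10⁻³
  material P: M = 11.6×10⁻³
  material S: M = 5.35×10⁻³
  material G: M = 5.02×10⁻³
Material H has the largest M.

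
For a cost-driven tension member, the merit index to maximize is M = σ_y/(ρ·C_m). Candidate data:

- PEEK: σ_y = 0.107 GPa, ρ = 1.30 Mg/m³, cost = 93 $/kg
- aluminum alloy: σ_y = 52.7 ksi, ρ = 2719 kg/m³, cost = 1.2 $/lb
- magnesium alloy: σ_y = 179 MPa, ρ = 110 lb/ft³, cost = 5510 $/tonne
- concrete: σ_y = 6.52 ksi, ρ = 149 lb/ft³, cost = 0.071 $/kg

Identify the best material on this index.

concrete

Convert each candidate to consistent units, then evaluate M:
  PEEK: σ_y = 107.0 MPa, ρ = 1300 kg/m³, cost = 93.00 $/kg
  aluminum alloy: σ_y = 363.4 MPa, ρ = 2719 kg/m³, cost = 2.646 $/kg
  magnesium alloy: σ_y = 179.0 MPa, ρ = 1762 kg/m³, cost = 5.510 $/kg
  concrete: σ_y = 44.95 MPa, ρ = 2387 kg/m³, cost = 0.07100 $/kg
  concrete: M = 265 kN·m per $
  aluminum alloy: M = 50.5 kN·m per $
  magnesium alloy: M = 18.4 kN·m per $
  PEEK: M = 0.885 kN·m per $
Highest index: concrete.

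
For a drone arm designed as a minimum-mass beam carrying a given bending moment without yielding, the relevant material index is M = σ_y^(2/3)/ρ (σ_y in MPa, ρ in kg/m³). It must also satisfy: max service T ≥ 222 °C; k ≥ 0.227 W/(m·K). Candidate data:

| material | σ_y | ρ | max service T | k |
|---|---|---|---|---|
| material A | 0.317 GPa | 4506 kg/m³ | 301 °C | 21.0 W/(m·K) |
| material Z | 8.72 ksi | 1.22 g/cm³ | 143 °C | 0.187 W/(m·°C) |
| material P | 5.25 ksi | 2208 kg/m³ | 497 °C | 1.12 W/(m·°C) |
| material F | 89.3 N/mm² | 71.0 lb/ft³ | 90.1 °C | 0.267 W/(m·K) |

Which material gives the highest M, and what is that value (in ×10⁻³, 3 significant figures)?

material A, M = 10.3×10⁻³

Screen on constraints: max service T ≥ 222 °C; k ≥ 0.227 W/(m·K). Survivors: material A, material P.
Convert each candidate to consistent units, then evaluate M:
  material A: σ_y = 317.0 MPa, ρ = 4506 kg/m³
  material P: σ_y = 36.20 MPa, ρ = 2208 kg/m³
  material A: M = 10.3×10⁻³
  material P: M = 4.96×10⁻³
Highest index: material A.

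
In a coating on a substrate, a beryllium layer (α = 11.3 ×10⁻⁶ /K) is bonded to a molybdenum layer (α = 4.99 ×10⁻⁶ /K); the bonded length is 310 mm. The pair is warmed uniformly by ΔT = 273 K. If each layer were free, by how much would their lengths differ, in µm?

Δα = |11.3 − 4.99|×10⁻⁶/K = 6.31×10⁻⁶/K.
ΔL_mismatch = Δα·L·ΔT = 6.31×10⁻⁶ × 310.0 mm × 273.0 K = 534 µm.

534 µm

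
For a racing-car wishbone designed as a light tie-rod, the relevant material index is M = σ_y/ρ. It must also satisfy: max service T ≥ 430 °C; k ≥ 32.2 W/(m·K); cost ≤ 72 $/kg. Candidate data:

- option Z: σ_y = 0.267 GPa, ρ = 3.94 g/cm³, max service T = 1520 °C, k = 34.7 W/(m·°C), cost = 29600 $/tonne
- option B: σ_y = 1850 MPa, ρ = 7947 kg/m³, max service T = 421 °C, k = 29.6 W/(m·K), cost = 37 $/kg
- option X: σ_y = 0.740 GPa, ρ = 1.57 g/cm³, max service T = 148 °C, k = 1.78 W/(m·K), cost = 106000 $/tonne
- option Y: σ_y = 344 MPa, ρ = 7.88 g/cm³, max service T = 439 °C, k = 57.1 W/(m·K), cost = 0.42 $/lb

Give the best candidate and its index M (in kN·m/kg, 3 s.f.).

Screen on constraints: max service T ≥ 430 °C; k ≥ 32.2 W/(m·K); cost ≤ 72 $/kg. Survivors: option Z, option Y.
After converting to SI:
  option Z: σ_y = 267.0 MPa, ρ = 3940 kg/m³
  option Y: σ_y = 344.0 MPa, ρ = 7880 kg/m³
  option Z: M = 67.8 kN·m/kg
  option Y: M = 43.7 kN·m/kg
Option Z ranks first.

option Z, M = 67.8 kN·m/kg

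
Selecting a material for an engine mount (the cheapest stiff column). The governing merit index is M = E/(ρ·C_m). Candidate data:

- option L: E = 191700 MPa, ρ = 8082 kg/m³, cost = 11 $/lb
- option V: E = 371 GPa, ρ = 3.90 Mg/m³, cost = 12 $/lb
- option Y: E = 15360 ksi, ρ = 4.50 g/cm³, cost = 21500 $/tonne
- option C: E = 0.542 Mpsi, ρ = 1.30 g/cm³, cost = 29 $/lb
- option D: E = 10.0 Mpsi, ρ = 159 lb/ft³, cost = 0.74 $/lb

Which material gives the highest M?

option D

Putting every candidate on a common basis:
  option L: E = 191.7 GPa, ρ = 8082 kg/m³, cost = 24.25 $/kg
  option V: E = 371.0 GPa, ρ = 3900 kg/m³, cost = 26.46 $/kg
  option Y: E = 105.9 GPa, ρ = 4500 kg/m³, cost = 21.50 $/kg
  option C: E = 3.737 GPa, ρ = 1300 kg/m³, cost = 63.93 $/kg
  option D: E = 68.95 GPa, ρ = 2547 kg/m³, cost = 1.631 $/kg
  option D: M = 16.6 MN·m per $
  option V: M = 3.60 MN·m per $
  option Y: M = 1.09 MN·m per $
  option L: M = 0.978 MN·m per $
  option C: M = 0.0450 MN·m per $
Option D ranks first.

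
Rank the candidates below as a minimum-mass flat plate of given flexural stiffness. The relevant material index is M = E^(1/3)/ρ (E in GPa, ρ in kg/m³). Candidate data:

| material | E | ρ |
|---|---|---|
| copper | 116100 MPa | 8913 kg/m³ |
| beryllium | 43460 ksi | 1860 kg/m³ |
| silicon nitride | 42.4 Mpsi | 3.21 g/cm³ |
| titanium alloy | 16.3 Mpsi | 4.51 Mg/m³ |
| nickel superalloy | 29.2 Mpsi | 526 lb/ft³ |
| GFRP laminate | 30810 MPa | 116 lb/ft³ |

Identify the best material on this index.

beryllium

Normalizing units and computing the index:
  copper: E = 116.1 GPa, ρ = 8913 kg/m³
  beryllium: E = 299.6 GPa, ρ = 1860 kg/m³
  silicon nitride: E = 292.3 GPa, ρ = 3210 kg/m³
  titanium alloy: E = 112.4 GPa, ρ = 4510 kg/m³
  nickel superalloy: E = 201.3 GPa, ρ = 8426 kg/m³
  GFRP laminate: E = 30.81 GPa, ρ = 1858 kg/m³
  beryllium: M = 3.60×10⁻³
  silicon nitride: M = 2.07×10⁻³
  GFRP laminate: M = 1.69×10⁻³
  titanium alloy: M = 1.07×10⁻³
  nickel superalloy: M = 0.696×10⁻³
  copper: M = 0.547×10⁻³
Beryllium ranks first.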